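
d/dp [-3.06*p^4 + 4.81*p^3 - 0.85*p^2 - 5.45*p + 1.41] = -12.24*p^3 + 14.43*p^2 - 1.7*p - 5.45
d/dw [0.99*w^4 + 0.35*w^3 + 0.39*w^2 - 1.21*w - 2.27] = 3.96*w^3 + 1.05*w^2 + 0.78*w - 1.21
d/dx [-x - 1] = -1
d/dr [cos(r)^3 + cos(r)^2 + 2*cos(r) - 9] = (3*sin(r)^2 - 2*cos(r) - 5)*sin(r)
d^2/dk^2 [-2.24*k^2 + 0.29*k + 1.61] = -4.48000000000000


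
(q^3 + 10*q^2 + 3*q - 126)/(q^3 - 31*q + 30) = (q^2 + 4*q - 21)/(q^2 - 6*q + 5)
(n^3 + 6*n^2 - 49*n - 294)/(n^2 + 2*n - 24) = (n^2 - 49)/(n - 4)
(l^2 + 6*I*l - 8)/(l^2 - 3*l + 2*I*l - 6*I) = (l + 4*I)/(l - 3)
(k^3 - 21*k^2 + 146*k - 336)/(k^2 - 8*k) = k - 13 + 42/k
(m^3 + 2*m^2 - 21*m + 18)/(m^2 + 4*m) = (m^3 + 2*m^2 - 21*m + 18)/(m*(m + 4))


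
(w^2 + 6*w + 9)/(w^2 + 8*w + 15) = (w + 3)/(w + 5)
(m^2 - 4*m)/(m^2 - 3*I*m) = (m - 4)/(m - 3*I)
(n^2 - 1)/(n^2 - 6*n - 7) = (n - 1)/(n - 7)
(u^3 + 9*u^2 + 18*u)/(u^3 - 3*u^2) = (u^2 + 9*u + 18)/(u*(u - 3))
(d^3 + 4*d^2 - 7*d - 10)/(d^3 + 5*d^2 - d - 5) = (d - 2)/(d - 1)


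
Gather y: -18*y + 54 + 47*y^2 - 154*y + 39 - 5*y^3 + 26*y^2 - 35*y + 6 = -5*y^3 + 73*y^2 - 207*y + 99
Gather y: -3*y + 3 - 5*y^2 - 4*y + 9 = -5*y^2 - 7*y + 12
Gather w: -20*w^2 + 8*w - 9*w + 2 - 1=-20*w^2 - w + 1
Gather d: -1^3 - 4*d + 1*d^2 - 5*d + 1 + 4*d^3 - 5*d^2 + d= 4*d^3 - 4*d^2 - 8*d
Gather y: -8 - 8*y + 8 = -8*y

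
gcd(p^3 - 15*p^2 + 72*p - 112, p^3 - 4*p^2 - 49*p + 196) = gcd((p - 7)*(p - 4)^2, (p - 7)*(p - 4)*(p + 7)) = p^2 - 11*p + 28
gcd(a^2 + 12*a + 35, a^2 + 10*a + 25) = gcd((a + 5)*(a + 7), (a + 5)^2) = a + 5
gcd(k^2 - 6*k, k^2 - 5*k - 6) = k - 6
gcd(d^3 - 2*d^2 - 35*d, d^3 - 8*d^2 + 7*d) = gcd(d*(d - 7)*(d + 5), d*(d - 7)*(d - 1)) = d^2 - 7*d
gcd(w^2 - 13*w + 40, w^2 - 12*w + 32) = w - 8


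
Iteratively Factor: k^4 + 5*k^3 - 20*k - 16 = (k - 2)*(k^3 + 7*k^2 + 14*k + 8) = (k - 2)*(k + 4)*(k^2 + 3*k + 2) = (k - 2)*(k + 1)*(k + 4)*(k + 2)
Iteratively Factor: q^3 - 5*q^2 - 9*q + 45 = (q + 3)*(q^2 - 8*q + 15) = (q - 3)*(q + 3)*(q - 5)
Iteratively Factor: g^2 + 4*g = (g + 4)*(g)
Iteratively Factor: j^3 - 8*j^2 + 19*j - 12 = (j - 1)*(j^2 - 7*j + 12) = (j - 4)*(j - 1)*(j - 3)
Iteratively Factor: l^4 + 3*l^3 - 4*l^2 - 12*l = (l)*(l^3 + 3*l^2 - 4*l - 12) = l*(l + 3)*(l^2 - 4) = l*(l + 2)*(l + 3)*(l - 2)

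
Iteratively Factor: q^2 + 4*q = (q)*(q + 4)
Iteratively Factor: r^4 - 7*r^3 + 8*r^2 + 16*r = (r - 4)*(r^3 - 3*r^2 - 4*r) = r*(r - 4)*(r^2 - 3*r - 4) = r*(r - 4)^2*(r + 1)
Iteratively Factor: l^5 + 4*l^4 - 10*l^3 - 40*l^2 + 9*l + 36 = (l + 1)*(l^4 + 3*l^3 - 13*l^2 - 27*l + 36) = (l - 3)*(l + 1)*(l^3 + 6*l^2 + 5*l - 12) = (l - 3)*(l - 1)*(l + 1)*(l^2 + 7*l + 12) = (l - 3)*(l - 1)*(l + 1)*(l + 4)*(l + 3)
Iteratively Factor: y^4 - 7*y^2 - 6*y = (y)*(y^3 - 7*y - 6) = y*(y + 1)*(y^2 - y - 6) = y*(y - 3)*(y + 1)*(y + 2)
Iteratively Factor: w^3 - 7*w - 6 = (w + 1)*(w^2 - w - 6) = (w + 1)*(w + 2)*(w - 3)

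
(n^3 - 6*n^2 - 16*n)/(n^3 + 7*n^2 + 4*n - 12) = n*(n - 8)/(n^2 + 5*n - 6)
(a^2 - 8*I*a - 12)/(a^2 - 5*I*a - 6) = (a - 6*I)/(a - 3*I)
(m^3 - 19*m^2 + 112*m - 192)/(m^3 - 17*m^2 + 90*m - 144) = (m - 8)/(m - 6)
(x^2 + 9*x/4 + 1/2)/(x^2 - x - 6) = (x + 1/4)/(x - 3)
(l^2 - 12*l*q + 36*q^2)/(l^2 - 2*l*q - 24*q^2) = (l - 6*q)/(l + 4*q)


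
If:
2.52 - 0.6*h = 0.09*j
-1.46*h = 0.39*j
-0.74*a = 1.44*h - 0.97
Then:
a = -17.33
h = 9.58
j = -35.86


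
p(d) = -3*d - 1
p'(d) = -3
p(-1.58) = 3.74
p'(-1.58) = -3.00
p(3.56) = -11.68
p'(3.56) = -3.00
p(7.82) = -24.46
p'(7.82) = -3.00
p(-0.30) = -0.10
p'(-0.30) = -3.00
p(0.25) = -1.75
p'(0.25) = -3.00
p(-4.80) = 13.40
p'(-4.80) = -3.00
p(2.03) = -7.09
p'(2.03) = -3.00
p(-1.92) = 4.76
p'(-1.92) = -3.00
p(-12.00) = 35.00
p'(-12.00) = -3.00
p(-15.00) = 44.00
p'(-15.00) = -3.00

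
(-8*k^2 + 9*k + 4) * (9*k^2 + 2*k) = -72*k^4 + 65*k^3 + 54*k^2 + 8*k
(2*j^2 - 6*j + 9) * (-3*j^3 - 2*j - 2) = -6*j^5 + 18*j^4 - 31*j^3 + 8*j^2 - 6*j - 18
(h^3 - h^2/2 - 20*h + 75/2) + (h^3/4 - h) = 5*h^3/4 - h^2/2 - 21*h + 75/2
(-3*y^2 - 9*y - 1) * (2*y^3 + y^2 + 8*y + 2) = -6*y^5 - 21*y^4 - 35*y^3 - 79*y^2 - 26*y - 2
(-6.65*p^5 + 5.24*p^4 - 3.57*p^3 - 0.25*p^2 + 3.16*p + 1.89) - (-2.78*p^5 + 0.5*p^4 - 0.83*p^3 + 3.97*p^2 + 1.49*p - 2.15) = -3.87*p^5 + 4.74*p^4 - 2.74*p^3 - 4.22*p^2 + 1.67*p + 4.04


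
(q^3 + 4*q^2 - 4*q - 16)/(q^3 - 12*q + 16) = (q + 2)/(q - 2)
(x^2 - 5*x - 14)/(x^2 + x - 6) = (x^2 - 5*x - 14)/(x^2 + x - 6)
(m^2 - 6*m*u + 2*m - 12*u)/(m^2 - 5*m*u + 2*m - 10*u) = (-m + 6*u)/(-m + 5*u)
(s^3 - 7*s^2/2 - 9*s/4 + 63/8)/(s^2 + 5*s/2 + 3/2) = (s^2 - 5*s + 21/4)/(s + 1)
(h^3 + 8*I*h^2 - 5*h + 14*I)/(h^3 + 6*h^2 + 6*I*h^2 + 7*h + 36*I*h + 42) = (h + 2*I)/(h + 6)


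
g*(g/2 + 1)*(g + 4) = g^3/2 + 3*g^2 + 4*g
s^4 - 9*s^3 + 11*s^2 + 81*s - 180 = (s - 5)*(s - 4)*(s - 3)*(s + 3)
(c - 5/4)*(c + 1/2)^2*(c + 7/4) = c^4 + 3*c^3/2 - 23*c^2/16 - 33*c/16 - 35/64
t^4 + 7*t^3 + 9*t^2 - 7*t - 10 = (t - 1)*(t + 1)*(t + 2)*(t + 5)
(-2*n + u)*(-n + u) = 2*n^2 - 3*n*u + u^2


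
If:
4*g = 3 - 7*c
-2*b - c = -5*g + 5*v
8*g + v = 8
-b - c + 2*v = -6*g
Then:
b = 209/41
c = -93/451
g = 501/451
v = -400/451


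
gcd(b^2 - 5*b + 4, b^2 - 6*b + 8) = b - 4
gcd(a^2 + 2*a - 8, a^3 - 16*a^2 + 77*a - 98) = a - 2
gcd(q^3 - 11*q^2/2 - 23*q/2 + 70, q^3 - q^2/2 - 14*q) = q^2 - q/2 - 14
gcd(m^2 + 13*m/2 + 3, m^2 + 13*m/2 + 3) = m^2 + 13*m/2 + 3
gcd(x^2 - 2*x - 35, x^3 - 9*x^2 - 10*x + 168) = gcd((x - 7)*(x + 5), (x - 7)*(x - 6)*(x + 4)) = x - 7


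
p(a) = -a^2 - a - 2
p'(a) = -2*a - 1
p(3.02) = -14.14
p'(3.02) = -7.04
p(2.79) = -12.57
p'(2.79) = -6.58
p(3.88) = -20.93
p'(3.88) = -8.76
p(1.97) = -7.85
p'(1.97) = -4.94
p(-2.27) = -4.88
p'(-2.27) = 3.54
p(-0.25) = -1.81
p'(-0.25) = -0.50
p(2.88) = -13.17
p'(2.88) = -6.76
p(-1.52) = -2.79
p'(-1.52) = 2.04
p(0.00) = -2.00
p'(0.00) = -1.00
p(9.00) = -92.00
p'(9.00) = -19.00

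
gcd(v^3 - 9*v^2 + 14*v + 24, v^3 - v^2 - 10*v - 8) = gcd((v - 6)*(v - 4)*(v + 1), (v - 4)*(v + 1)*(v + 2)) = v^2 - 3*v - 4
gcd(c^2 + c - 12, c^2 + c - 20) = 1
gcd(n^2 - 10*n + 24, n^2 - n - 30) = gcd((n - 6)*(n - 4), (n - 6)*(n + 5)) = n - 6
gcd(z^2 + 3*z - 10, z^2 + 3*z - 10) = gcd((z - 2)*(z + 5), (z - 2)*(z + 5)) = z^2 + 3*z - 10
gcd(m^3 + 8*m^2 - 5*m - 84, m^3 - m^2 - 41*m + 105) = m^2 + 4*m - 21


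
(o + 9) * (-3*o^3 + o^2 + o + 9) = -3*o^4 - 26*o^3 + 10*o^2 + 18*o + 81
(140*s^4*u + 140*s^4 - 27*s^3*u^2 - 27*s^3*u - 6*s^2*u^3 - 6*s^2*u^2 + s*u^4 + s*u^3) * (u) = 140*s^4*u^2 + 140*s^4*u - 27*s^3*u^3 - 27*s^3*u^2 - 6*s^2*u^4 - 6*s^2*u^3 + s*u^5 + s*u^4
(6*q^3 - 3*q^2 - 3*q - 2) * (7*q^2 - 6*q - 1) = 42*q^5 - 57*q^4 - 9*q^3 + 7*q^2 + 15*q + 2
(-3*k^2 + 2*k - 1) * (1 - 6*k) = 18*k^3 - 15*k^2 + 8*k - 1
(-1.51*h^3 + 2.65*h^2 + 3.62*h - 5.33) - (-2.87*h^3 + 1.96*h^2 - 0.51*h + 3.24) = 1.36*h^3 + 0.69*h^2 + 4.13*h - 8.57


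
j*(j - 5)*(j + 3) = j^3 - 2*j^2 - 15*j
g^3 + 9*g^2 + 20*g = g*(g + 4)*(g + 5)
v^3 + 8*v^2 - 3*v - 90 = (v - 3)*(v + 5)*(v + 6)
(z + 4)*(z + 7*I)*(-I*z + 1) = -I*z^3 + 8*z^2 - 4*I*z^2 + 32*z + 7*I*z + 28*I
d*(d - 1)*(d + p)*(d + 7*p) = d^4 + 8*d^3*p - d^3 + 7*d^2*p^2 - 8*d^2*p - 7*d*p^2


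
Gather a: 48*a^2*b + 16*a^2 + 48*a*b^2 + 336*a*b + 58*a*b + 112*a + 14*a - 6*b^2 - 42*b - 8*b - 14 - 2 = a^2*(48*b + 16) + a*(48*b^2 + 394*b + 126) - 6*b^2 - 50*b - 16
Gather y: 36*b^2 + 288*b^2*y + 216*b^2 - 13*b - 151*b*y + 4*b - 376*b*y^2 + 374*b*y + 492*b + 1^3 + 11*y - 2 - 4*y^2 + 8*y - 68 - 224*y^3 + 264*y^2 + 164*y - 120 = 252*b^2 + 483*b - 224*y^3 + y^2*(260 - 376*b) + y*(288*b^2 + 223*b + 183) - 189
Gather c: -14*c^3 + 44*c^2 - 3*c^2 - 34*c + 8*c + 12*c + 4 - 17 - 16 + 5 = -14*c^3 + 41*c^2 - 14*c - 24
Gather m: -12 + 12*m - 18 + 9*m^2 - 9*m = 9*m^2 + 3*m - 30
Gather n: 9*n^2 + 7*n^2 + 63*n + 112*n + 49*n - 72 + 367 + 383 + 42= 16*n^2 + 224*n + 720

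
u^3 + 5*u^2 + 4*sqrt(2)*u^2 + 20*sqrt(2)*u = u*(u + 5)*(u + 4*sqrt(2))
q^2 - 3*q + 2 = (q - 2)*(q - 1)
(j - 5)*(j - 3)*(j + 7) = j^3 - j^2 - 41*j + 105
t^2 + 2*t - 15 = (t - 3)*(t + 5)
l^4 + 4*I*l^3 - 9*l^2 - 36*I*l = l*(l - 3)*(l + 3)*(l + 4*I)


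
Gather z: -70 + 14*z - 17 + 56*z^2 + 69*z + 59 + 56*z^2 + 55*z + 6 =112*z^2 + 138*z - 22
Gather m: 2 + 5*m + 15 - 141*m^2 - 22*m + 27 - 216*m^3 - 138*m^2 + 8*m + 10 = -216*m^3 - 279*m^2 - 9*m + 54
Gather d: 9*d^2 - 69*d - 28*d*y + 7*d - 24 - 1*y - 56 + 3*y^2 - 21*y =9*d^2 + d*(-28*y - 62) + 3*y^2 - 22*y - 80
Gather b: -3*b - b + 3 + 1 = 4 - 4*b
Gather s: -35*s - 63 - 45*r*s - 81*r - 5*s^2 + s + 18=-81*r - 5*s^2 + s*(-45*r - 34) - 45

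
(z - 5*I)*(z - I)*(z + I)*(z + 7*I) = z^4 + 2*I*z^3 + 36*z^2 + 2*I*z + 35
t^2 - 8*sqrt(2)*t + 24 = (t - 6*sqrt(2))*(t - 2*sqrt(2))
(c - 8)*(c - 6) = c^2 - 14*c + 48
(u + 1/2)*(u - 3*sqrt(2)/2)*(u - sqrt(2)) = u^3 - 5*sqrt(2)*u^2/2 + u^2/2 - 5*sqrt(2)*u/4 + 3*u + 3/2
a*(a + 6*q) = a^2 + 6*a*q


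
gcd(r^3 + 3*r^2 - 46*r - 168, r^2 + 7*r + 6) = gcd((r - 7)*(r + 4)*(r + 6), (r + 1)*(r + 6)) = r + 6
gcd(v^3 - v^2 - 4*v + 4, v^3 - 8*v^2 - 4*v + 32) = v^2 - 4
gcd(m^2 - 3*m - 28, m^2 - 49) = m - 7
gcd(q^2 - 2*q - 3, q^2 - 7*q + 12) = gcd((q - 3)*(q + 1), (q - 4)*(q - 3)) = q - 3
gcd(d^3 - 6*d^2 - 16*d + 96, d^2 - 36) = d - 6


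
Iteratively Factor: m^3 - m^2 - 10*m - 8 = (m + 1)*(m^2 - 2*m - 8) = (m + 1)*(m + 2)*(m - 4)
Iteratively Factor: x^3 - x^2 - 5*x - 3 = (x - 3)*(x^2 + 2*x + 1) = (x - 3)*(x + 1)*(x + 1)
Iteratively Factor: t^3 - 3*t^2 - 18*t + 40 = (t - 5)*(t^2 + 2*t - 8) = (t - 5)*(t + 4)*(t - 2)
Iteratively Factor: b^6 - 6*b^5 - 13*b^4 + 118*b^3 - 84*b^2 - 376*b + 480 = (b - 3)*(b^5 - 3*b^4 - 22*b^3 + 52*b^2 + 72*b - 160) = (b - 3)*(b - 2)*(b^4 - b^3 - 24*b^2 + 4*b + 80) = (b - 3)*(b - 2)^2*(b^3 + b^2 - 22*b - 40) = (b - 3)*(b - 2)^2*(b + 4)*(b^2 - 3*b - 10) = (b - 3)*(b - 2)^2*(b + 2)*(b + 4)*(b - 5)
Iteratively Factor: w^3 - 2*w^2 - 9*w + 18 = (w - 3)*(w^2 + w - 6) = (w - 3)*(w + 3)*(w - 2)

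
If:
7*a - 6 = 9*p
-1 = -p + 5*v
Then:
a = 45*v/7 + 15/7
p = 5*v + 1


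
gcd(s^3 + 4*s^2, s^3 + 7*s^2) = s^2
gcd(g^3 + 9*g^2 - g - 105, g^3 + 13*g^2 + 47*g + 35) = g^2 + 12*g + 35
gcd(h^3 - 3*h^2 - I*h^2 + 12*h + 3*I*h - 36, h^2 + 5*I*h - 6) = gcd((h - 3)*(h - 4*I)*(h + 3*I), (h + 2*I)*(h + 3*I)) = h + 3*I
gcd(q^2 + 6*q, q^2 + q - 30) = q + 6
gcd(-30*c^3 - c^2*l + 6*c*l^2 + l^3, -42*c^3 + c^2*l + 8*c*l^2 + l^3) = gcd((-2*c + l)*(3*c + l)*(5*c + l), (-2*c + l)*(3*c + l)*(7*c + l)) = 6*c^2 - c*l - l^2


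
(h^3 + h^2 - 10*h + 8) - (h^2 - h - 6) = h^3 - 9*h + 14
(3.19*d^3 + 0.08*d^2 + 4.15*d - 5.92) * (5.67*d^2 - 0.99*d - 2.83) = 18.0873*d^5 - 2.7045*d^4 + 14.4236*d^3 - 37.9013*d^2 - 5.8837*d + 16.7536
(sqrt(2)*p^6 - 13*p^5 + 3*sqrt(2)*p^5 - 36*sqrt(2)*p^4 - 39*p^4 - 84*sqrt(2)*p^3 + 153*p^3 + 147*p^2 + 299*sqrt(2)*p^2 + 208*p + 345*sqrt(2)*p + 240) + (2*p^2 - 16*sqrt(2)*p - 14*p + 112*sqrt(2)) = sqrt(2)*p^6 - 13*p^5 + 3*sqrt(2)*p^5 - 36*sqrt(2)*p^4 - 39*p^4 - 84*sqrt(2)*p^3 + 153*p^3 + 149*p^2 + 299*sqrt(2)*p^2 + 194*p + 329*sqrt(2)*p + 112*sqrt(2) + 240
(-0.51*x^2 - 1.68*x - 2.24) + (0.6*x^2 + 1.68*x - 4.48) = 0.09*x^2 - 6.72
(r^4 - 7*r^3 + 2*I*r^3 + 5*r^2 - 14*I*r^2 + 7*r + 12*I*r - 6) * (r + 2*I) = r^5 - 7*r^4 + 4*I*r^4 + r^3 - 28*I*r^3 + 35*r^2 + 22*I*r^2 - 30*r + 14*I*r - 12*I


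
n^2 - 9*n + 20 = (n - 5)*(n - 4)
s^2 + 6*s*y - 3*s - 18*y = (s - 3)*(s + 6*y)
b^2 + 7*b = b*(b + 7)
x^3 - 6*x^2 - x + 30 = (x - 5)*(x - 3)*(x + 2)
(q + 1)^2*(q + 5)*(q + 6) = q^4 + 13*q^3 + 53*q^2 + 71*q + 30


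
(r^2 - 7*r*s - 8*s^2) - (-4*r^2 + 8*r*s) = 5*r^2 - 15*r*s - 8*s^2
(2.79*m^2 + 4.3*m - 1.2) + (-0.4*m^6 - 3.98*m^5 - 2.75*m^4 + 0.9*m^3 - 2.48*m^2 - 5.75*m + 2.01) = -0.4*m^6 - 3.98*m^5 - 2.75*m^4 + 0.9*m^3 + 0.31*m^2 - 1.45*m + 0.81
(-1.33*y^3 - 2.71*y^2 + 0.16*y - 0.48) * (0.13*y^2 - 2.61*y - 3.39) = -0.1729*y^5 + 3.119*y^4 + 11.6026*y^3 + 8.7069*y^2 + 0.7104*y + 1.6272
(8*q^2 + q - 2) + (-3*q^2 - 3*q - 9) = 5*q^2 - 2*q - 11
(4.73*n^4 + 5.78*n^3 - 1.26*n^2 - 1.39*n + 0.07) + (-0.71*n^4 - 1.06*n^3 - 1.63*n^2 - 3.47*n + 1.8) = 4.02*n^4 + 4.72*n^3 - 2.89*n^2 - 4.86*n + 1.87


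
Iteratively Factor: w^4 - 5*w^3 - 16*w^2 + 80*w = (w - 5)*(w^3 - 16*w) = (w - 5)*(w + 4)*(w^2 - 4*w) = (w - 5)*(w - 4)*(w + 4)*(w)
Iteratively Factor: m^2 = (m)*(m)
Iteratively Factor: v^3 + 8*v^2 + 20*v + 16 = (v + 2)*(v^2 + 6*v + 8) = (v + 2)*(v + 4)*(v + 2)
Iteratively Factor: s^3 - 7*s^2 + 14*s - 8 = (s - 2)*(s^2 - 5*s + 4) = (s - 4)*(s - 2)*(s - 1)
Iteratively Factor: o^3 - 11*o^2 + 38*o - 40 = (o - 2)*(o^2 - 9*o + 20) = (o - 5)*(o - 2)*(o - 4)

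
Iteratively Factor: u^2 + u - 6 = (u + 3)*(u - 2)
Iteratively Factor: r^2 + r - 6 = (r - 2)*(r + 3)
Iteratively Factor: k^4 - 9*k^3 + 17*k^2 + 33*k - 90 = (k - 3)*(k^3 - 6*k^2 - k + 30) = (k - 3)^2*(k^2 - 3*k - 10) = (k - 5)*(k - 3)^2*(k + 2)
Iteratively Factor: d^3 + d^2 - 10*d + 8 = (d - 2)*(d^2 + 3*d - 4) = (d - 2)*(d + 4)*(d - 1)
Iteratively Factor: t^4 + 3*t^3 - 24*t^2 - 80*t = (t)*(t^3 + 3*t^2 - 24*t - 80) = t*(t + 4)*(t^2 - t - 20) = t*(t + 4)^2*(t - 5)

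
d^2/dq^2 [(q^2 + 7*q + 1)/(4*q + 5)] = -198/(64*q^3 + 240*q^2 + 300*q + 125)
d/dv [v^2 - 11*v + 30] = 2*v - 11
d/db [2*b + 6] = 2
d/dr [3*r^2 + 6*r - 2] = 6*r + 6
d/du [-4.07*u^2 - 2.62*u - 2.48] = -8.14*u - 2.62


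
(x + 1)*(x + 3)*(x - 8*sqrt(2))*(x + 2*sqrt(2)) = x^4 - 6*sqrt(2)*x^3 + 4*x^3 - 24*sqrt(2)*x^2 - 29*x^2 - 128*x - 18*sqrt(2)*x - 96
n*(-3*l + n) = -3*l*n + n^2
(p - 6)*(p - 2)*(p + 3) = p^3 - 5*p^2 - 12*p + 36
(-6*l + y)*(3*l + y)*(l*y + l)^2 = -18*l^4*y^2 - 36*l^4*y - 18*l^4 - 3*l^3*y^3 - 6*l^3*y^2 - 3*l^3*y + l^2*y^4 + 2*l^2*y^3 + l^2*y^2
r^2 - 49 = (r - 7)*(r + 7)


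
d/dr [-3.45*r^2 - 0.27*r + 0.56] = -6.9*r - 0.27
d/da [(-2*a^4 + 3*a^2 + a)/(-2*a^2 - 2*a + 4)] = (2*a^5 + 3*a^4 - 8*a^3 - a^2 + 6*a + 1)/(a^4 + 2*a^3 - 3*a^2 - 4*a + 4)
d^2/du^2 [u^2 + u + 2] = 2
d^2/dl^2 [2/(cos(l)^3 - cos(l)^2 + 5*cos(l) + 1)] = 2*((23*cos(l) - 8*cos(2*l) + 9*cos(3*l))*(cos(l)^3 - cos(l)^2 + 5*cos(l) + 1)/4 + 2*(3*cos(l)^2 - 2*cos(l) + 5)^2*sin(l)^2)/(cos(l)^3 - cos(l)^2 + 5*cos(l) + 1)^3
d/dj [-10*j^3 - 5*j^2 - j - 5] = -30*j^2 - 10*j - 1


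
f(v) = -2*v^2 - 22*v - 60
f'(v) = -4*v - 22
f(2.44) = -125.59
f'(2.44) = -31.76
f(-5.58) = 0.49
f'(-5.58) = 0.32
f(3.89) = -175.84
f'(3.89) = -37.56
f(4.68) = -206.76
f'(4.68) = -40.72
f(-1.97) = -24.42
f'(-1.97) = -14.12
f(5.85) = -257.14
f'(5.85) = -45.40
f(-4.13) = -3.25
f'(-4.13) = -5.48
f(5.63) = -247.25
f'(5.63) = -44.52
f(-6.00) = 0.00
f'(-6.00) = 2.00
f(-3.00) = -12.00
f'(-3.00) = -10.00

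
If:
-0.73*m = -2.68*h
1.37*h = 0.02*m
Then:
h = 0.00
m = 0.00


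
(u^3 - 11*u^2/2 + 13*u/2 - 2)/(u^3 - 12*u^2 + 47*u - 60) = (2*u^2 - 3*u + 1)/(2*(u^2 - 8*u + 15))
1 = 1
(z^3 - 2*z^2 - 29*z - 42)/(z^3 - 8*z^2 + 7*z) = (z^2 + 5*z + 6)/(z*(z - 1))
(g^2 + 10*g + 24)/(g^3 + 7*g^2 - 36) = (g + 4)/(g^2 + g - 6)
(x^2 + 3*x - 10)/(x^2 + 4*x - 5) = (x - 2)/(x - 1)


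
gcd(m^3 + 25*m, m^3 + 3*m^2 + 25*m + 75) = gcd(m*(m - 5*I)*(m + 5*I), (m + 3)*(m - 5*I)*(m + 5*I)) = m^2 + 25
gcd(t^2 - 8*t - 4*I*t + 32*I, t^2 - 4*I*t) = t - 4*I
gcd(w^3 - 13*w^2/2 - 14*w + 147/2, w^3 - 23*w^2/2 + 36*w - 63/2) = w^2 - 10*w + 21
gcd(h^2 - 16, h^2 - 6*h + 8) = h - 4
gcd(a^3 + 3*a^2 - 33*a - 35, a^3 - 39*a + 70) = a^2 + 2*a - 35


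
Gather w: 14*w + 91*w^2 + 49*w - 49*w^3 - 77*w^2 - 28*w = -49*w^3 + 14*w^2 + 35*w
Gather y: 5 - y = 5 - y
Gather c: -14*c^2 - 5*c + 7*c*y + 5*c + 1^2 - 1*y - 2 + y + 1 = -14*c^2 + 7*c*y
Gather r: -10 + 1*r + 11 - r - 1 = 0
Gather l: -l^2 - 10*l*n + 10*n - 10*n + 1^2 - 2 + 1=-l^2 - 10*l*n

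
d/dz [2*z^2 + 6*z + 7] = 4*z + 6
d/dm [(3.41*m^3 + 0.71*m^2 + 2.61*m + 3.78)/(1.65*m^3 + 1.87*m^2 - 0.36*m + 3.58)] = (3.5527136788005e-15*m^5 + 5.2052*m^4 - 11.0682*m^3 + 12.7761*m^2 - 9.0536*m + 10.7046)/(2.7225*m^6 + 6.171*m^5 + 2.3089*m^4 + 10.4676*m^3 + 13.5188*m^2 - 2.5776*m + 12.8164)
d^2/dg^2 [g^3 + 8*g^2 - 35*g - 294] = 6*g + 16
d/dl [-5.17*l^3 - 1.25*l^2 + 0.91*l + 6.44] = -15.51*l^2 - 2.5*l + 0.91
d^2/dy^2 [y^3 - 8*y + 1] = 6*y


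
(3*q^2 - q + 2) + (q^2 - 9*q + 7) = 4*q^2 - 10*q + 9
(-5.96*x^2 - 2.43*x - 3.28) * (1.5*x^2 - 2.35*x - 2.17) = -8.94*x^4 + 10.361*x^3 + 13.7237*x^2 + 12.9811*x + 7.1176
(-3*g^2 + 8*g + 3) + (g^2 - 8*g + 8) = 11 - 2*g^2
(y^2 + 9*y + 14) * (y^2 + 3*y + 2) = y^4 + 12*y^3 + 43*y^2 + 60*y + 28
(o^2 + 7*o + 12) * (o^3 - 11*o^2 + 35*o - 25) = o^5 - 4*o^4 - 30*o^3 + 88*o^2 + 245*o - 300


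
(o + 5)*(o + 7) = o^2 + 12*o + 35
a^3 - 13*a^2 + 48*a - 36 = (a - 6)^2*(a - 1)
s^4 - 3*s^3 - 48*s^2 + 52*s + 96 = (s - 8)*(s - 2)*(s + 1)*(s + 6)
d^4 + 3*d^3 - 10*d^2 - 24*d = d*(d - 3)*(d + 2)*(d + 4)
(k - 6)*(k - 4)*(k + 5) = k^3 - 5*k^2 - 26*k + 120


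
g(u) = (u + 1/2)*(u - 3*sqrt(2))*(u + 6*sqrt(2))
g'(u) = (u + 1/2)*(u - 3*sqrt(2)) + (u + 1/2)*(u + 6*sqrt(2)) + (u - 3*sqrt(2))*(u + 6*sqrt(2)) = 3*u^2 + u + 6*sqrt(2)*u - 36 + 3*sqrt(2)/2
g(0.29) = -27.40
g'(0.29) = -30.88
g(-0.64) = 5.36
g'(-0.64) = -38.72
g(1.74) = -57.32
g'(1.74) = -8.29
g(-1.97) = 59.50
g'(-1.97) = -40.92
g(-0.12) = -13.87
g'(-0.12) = -34.97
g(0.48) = -33.06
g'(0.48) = -28.63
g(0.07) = -20.35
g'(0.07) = -33.20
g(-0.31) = -7.07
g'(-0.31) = -36.53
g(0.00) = -18.00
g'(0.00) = -33.88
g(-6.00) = 140.01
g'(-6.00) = 17.21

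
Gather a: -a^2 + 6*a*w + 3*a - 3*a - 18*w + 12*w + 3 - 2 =-a^2 + 6*a*w - 6*w + 1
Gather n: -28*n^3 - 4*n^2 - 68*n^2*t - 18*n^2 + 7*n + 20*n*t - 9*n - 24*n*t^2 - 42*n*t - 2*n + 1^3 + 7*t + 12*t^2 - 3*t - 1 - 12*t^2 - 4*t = -28*n^3 + n^2*(-68*t - 22) + n*(-24*t^2 - 22*t - 4)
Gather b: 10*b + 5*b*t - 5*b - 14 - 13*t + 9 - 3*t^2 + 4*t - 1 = b*(5*t + 5) - 3*t^2 - 9*t - 6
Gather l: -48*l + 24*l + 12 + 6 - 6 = 12 - 24*l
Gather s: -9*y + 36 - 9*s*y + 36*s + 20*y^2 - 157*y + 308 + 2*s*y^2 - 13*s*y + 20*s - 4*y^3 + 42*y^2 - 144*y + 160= s*(2*y^2 - 22*y + 56) - 4*y^3 + 62*y^2 - 310*y + 504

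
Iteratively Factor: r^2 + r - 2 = (r + 2)*(r - 1)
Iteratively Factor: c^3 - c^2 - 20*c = (c - 5)*(c^2 + 4*c) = c*(c - 5)*(c + 4)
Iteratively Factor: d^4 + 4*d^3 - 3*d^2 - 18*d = (d)*(d^3 + 4*d^2 - 3*d - 18) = d*(d + 3)*(d^2 + d - 6) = d*(d + 3)^2*(d - 2)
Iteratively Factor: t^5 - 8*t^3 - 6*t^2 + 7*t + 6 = (t - 1)*(t^4 + t^3 - 7*t^2 - 13*t - 6) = (t - 1)*(t + 1)*(t^3 - 7*t - 6) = (t - 3)*(t - 1)*(t + 1)*(t^2 + 3*t + 2) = (t - 3)*(t - 1)*(t + 1)^2*(t + 2)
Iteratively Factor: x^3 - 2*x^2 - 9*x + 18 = (x + 3)*(x^2 - 5*x + 6) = (x - 2)*(x + 3)*(x - 3)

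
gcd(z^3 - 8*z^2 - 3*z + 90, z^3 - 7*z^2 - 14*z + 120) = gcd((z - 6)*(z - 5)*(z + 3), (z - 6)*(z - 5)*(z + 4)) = z^2 - 11*z + 30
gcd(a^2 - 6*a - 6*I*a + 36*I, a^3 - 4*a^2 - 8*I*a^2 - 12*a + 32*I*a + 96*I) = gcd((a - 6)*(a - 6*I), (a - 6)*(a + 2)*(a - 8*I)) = a - 6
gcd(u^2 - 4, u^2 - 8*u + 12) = u - 2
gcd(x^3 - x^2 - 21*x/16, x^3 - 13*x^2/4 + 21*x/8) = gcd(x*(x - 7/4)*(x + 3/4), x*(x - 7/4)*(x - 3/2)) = x^2 - 7*x/4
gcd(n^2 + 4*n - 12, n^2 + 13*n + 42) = n + 6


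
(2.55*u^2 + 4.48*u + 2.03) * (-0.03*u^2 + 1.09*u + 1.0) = -0.0765*u^4 + 2.6451*u^3 + 7.3723*u^2 + 6.6927*u + 2.03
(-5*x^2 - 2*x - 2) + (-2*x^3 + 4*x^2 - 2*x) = -2*x^3 - x^2 - 4*x - 2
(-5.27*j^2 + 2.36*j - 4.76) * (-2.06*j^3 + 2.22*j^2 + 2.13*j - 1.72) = 10.8562*j^5 - 16.561*j^4 + 3.8197*j^3 + 3.524*j^2 - 14.198*j + 8.1872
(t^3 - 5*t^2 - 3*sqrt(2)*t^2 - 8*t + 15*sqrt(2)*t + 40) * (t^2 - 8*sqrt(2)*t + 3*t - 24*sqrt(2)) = t^5 - 11*sqrt(2)*t^4 - 2*t^4 + 25*t^3 + 22*sqrt(2)*t^3 - 80*t^2 + 229*sqrt(2)*t^2 - 600*t - 128*sqrt(2)*t - 960*sqrt(2)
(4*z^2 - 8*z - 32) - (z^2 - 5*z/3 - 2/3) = 3*z^2 - 19*z/3 - 94/3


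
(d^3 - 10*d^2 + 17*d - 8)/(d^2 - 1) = (d^2 - 9*d + 8)/(d + 1)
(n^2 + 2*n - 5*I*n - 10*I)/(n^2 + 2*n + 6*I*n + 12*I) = (n - 5*I)/(n + 6*I)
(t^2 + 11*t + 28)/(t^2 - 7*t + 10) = (t^2 + 11*t + 28)/(t^2 - 7*t + 10)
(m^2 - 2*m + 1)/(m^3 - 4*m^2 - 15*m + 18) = (m - 1)/(m^2 - 3*m - 18)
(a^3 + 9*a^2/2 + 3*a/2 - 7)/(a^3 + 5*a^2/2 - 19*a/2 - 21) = (a - 1)/(a - 3)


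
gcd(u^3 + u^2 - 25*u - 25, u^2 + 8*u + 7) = u + 1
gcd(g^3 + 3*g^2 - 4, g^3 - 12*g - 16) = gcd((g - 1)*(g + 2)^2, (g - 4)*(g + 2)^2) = g^2 + 4*g + 4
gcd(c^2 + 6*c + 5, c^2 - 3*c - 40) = c + 5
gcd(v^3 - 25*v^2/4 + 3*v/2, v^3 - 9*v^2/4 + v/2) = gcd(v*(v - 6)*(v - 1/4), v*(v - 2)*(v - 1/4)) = v^2 - v/4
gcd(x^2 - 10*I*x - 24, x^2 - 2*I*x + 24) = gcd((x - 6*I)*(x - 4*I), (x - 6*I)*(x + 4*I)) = x - 6*I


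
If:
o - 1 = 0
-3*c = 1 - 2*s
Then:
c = 2*s/3 - 1/3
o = 1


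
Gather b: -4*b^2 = -4*b^2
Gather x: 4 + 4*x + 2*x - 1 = 6*x + 3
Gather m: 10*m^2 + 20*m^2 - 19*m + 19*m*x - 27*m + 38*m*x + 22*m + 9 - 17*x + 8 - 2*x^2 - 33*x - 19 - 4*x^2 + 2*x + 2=30*m^2 + m*(57*x - 24) - 6*x^2 - 48*x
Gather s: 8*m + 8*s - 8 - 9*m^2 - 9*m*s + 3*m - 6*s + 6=-9*m^2 + 11*m + s*(2 - 9*m) - 2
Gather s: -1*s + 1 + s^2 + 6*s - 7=s^2 + 5*s - 6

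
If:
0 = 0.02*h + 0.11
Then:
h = -5.50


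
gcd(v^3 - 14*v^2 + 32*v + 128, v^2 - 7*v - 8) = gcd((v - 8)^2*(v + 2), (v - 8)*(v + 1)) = v - 8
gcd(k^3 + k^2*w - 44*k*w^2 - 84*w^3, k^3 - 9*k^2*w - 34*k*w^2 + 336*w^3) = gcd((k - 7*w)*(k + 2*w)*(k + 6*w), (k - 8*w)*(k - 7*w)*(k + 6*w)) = -k^2 + k*w + 42*w^2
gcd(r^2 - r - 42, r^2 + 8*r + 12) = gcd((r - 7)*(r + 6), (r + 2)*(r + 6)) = r + 6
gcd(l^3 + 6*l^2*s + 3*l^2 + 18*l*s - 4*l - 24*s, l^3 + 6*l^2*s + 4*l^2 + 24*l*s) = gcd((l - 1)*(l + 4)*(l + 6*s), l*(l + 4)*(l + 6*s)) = l^2 + 6*l*s + 4*l + 24*s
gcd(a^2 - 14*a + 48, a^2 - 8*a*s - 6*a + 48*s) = a - 6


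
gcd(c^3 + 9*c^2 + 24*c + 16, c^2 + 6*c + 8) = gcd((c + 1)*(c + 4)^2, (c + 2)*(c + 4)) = c + 4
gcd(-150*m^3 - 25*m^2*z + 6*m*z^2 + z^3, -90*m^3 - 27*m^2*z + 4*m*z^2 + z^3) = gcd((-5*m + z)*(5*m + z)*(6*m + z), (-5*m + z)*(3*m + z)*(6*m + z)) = -30*m^2 + m*z + z^2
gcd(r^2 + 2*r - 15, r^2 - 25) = r + 5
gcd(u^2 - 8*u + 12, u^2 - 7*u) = 1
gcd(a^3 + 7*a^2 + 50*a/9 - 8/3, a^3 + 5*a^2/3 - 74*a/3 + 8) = a^2 + 17*a/3 - 2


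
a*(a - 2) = a^2 - 2*a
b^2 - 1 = (b - 1)*(b + 1)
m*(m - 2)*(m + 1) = m^3 - m^2 - 2*m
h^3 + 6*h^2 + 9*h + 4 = (h + 1)^2*(h + 4)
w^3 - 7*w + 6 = (w - 2)*(w - 1)*(w + 3)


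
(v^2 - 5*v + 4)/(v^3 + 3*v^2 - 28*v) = (v - 1)/(v*(v + 7))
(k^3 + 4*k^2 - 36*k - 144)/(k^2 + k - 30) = (k^2 - 2*k - 24)/(k - 5)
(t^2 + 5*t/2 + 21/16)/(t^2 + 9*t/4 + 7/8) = (4*t + 3)/(2*(2*t + 1))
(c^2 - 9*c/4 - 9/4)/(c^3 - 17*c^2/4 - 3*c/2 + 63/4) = (4*c + 3)/(4*c^2 - 5*c - 21)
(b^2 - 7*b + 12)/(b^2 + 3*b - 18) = (b - 4)/(b + 6)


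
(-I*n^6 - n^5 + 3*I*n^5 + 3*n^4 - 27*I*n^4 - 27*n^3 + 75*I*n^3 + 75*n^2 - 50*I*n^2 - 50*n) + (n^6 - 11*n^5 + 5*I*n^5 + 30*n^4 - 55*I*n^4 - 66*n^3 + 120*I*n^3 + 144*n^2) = n^6 - I*n^6 - 12*n^5 + 8*I*n^5 + 33*n^4 - 82*I*n^4 - 93*n^3 + 195*I*n^3 + 219*n^2 - 50*I*n^2 - 50*n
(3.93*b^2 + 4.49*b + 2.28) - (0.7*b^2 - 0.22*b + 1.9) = 3.23*b^2 + 4.71*b + 0.38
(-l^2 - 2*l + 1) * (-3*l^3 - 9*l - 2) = 3*l^5 + 6*l^4 + 6*l^3 + 20*l^2 - 5*l - 2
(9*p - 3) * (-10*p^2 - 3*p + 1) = -90*p^3 + 3*p^2 + 18*p - 3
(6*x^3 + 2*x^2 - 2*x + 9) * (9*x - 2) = 54*x^4 + 6*x^3 - 22*x^2 + 85*x - 18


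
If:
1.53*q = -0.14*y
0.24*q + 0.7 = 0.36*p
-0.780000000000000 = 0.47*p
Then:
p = -1.66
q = -5.41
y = 59.08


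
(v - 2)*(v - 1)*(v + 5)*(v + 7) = v^4 + 9*v^3 + v^2 - 81*v + 70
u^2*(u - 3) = u^3 - 3*u^2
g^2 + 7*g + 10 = (g + 2)*(g + 5)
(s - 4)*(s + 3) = s^2 - s - 12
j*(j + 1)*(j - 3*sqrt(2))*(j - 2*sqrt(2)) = j^4 - 5*sqrt(2)*j^3 + j^3 - 5*sqrt(2)*j^2 + 12*j^2 + 12*j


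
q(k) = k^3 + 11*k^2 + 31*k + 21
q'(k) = 3*k^2 + 22*k + 31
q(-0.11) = 17.72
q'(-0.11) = 28.62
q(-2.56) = -3.05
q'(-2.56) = -5.66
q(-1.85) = -5.03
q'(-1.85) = 0.57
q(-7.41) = -11.59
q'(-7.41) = 32.70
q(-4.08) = 9.71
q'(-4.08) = -8.82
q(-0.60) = 6.14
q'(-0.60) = 18.88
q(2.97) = 236.30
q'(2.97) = 122.80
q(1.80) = 118.27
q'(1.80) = 80.32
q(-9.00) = -96.00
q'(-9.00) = 76.00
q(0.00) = 21.00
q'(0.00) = 31.00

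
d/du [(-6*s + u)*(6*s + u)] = 2*u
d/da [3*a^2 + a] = 6*a + 1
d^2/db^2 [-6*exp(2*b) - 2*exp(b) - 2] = (-24*exp(b) - 2)*exp(b)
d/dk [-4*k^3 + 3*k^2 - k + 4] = -12*k^2 + 6*k - 1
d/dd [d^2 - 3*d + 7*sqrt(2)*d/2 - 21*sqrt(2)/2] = 2*d - 3 + 7*sqrt(2)/2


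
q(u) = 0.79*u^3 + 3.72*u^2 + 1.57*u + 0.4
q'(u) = 2.37*u^2 + 7.44*u + 1.57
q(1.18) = 8.73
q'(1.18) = 13.65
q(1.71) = 17.91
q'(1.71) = 21.22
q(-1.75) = 4.81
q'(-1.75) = -4.19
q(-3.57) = 6.26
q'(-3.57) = 5.21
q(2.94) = 57.25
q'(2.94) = 43.93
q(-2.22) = 6.60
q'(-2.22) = -3.27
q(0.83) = 4.72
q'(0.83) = 9.38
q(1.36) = 11.40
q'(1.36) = 16.07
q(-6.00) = -45.74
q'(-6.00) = 42.25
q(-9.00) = -288.32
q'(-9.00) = 126.58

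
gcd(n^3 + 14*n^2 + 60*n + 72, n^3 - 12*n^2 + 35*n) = 1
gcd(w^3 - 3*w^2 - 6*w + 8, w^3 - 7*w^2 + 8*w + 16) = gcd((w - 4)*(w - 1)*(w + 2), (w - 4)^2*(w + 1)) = w - 4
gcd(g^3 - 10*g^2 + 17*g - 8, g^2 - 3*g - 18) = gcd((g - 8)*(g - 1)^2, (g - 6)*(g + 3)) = 1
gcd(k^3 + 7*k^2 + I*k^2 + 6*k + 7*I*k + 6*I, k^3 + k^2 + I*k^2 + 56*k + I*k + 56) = k + 1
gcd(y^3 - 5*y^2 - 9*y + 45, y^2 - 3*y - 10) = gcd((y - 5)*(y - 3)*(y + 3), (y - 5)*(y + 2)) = y - 5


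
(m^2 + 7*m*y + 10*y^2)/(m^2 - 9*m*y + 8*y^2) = (m^2 + 7*m*y + 10*y^2)/(m^2 - 9*m*y + 8*y^2)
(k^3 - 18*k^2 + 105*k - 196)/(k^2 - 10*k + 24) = (k^2 - 14*k + 49)/(k - 6)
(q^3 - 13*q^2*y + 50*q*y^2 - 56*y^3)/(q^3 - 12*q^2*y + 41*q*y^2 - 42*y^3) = (-q + 4*y)/(-q + 3*y)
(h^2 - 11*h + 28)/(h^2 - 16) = (h - 7)/(h + 4)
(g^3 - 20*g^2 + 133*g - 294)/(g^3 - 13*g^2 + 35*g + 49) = (g - 6)/(g + 1)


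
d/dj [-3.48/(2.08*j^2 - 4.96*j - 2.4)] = (14.4768*j - 17.2608)/(-2.08*j^2 + 4.96*j + 2.4)^2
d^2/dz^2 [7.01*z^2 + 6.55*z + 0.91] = 14.0200000000000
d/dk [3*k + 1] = 3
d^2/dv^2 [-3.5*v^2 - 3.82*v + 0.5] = -7.00000000000000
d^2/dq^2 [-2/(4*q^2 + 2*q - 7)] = 16*(4*q^2 + 2*q - (4*q + 1)^2 - 7)/(4*q^2 + 2*q - 7)^3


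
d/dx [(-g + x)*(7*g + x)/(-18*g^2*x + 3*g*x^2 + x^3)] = (2*x*(3*g + x)*(-18*g^2 + 3*g*x + x^2) + 3*(g - x)*(7*g + x)*(-6*g^2 + 2*g*x + x^2))/(x^2*(-18*g^2 + 3*g*x + x^2)^2)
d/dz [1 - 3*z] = -3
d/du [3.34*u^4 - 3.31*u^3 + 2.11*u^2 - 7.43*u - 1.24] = 13.36*u^3 - 9.93*u^2 + 4.22*u - 7.43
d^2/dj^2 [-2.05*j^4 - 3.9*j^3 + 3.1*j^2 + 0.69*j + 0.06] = -24.6*j^2 - 23.4*j + 6.2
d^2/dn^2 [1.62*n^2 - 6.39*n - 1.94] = 3.24000000000000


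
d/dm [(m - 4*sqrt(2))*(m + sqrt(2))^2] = 3*m^2 - 4*sqrt(2)*m - 14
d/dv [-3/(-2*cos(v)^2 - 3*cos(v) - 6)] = 3*(4*cos(v) + 3)*sin(v)/(3*cos(v) + cos(2*v) + 7)^2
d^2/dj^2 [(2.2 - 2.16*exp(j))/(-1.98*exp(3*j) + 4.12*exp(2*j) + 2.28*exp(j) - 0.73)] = (33.872256*exp(6*j) - 130.485168*exp(5*j) + 273.08304*exp(4*j) - 190.388368*exp(3*j) + 5.59965600000001*exp(2*j) - 34.308256*exp(j) - 2.510616)*exp(j)/(7.762392*exp(9*j) - 48.456144*exp(8*j) + 74.0124*exp(7*j) + 50.247116*exp(6*j) - 120.956688*exp(5*j) - 46.85136*exp(4*j) + 32.457042*exp(3*j) + 4.797852*exp(2*j) - 3.645036*exp(j) + 0.389017)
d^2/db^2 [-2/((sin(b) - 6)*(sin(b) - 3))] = 2*(4*sin(b)^4 - 27*sin(b)^3 + 3*sin(b)^2 + 216*sin(b) - 126)/((sin(b) - 6)^3*(sin(b) - 3)^3)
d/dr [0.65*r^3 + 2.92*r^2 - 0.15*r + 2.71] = 1.95*r^2 + 5.84*r - 0.15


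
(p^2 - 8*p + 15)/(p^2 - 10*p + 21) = (p - 5)/(p - 7)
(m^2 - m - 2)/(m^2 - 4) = (m + 1)/(m + 2)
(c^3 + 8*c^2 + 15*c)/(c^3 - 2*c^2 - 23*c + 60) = c*(c + 3)/(c^2 - 7*c + 12)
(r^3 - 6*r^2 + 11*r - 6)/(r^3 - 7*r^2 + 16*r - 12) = (r - 1)/(r - 2)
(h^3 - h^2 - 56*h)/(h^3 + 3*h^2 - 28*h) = (h - 8)/(h - 4)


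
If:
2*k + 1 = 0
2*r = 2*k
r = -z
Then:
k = -1/2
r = -1/2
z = 1/2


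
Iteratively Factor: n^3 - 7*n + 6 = (n - 2)*(n^2 + 2*n - 3) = (n - 2)*(n - 1)*(n + 3)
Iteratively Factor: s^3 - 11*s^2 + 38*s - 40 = (s - 2)*(s^2 - 9*s + 20) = (s - 4)*(s - 2)*(s - 5)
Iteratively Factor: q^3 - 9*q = (q + 3)*(q^2 - 3*q) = (q - 3)*(q + 3)*(q)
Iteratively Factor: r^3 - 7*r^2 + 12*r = (r)*(r^2 - 7*r + 12) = r*(r - 4)*(r - 3)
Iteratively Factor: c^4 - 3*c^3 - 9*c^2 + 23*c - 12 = (c - 1)*(c^3 - 2*c^2 - 11*c + 12) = (c - 1)*(c + 3)*(c^2 - 5*c + 4) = (c - 1)^2*(c + 3)*(c - 4)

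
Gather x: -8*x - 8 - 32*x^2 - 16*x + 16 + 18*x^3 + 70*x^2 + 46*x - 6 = 18*x^3 + 38*x^2 + 22*x + 2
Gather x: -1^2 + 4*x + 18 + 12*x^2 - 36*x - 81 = 12*x^2 - 32*x - 64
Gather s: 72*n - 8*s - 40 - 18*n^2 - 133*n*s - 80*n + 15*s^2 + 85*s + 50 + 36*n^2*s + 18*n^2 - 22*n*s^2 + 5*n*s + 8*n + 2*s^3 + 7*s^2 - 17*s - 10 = 2*s^3 + s^2*(22 - 22*n) + s*(36*n^2 - 128*n + 60)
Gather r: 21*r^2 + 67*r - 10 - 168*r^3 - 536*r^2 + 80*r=-168*r^3 - 515*r^2 + 147*r - 10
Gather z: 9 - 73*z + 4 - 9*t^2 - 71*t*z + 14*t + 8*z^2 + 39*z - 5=-9*t^2 + 14*t + 8*z^2 + z*(-71*t - 34) + 8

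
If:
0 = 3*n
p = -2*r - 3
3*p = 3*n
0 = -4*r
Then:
No Solution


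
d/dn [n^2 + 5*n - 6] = 2*n + 5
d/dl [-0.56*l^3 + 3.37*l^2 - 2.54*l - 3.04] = -1.68*l^2 + 6.74*l - 2.54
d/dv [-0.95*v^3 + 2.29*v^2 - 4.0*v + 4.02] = -2.85*v^2 + 4.58*v - 4.0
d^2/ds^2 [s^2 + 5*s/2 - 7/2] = 2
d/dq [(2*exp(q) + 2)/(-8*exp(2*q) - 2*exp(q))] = (4*exp(2*q) + 8*exp(q) + 1)*exp(-q)/(16*exp(2*q) + 8*exp(q) + 1)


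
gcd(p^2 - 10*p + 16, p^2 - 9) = 1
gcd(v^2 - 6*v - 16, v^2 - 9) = 1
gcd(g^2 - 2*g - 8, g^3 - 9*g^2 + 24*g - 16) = g - 4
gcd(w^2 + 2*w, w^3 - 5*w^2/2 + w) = w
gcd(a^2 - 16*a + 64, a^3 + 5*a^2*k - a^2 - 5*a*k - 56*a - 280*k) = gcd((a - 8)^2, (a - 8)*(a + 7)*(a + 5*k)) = a - 8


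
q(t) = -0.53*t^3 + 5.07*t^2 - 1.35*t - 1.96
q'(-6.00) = -119.43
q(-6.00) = 303.14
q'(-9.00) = -221.40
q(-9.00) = 807.23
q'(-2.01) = -28.16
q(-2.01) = 25.54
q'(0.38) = 2.27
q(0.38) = -1.77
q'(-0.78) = -10.23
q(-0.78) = 2.43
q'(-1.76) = -24.12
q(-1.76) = 19.01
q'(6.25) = -0.08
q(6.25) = 58.25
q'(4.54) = 11.91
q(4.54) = 46.82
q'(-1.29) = -17.08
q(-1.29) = 9.36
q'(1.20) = 8.53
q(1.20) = 2.80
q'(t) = -1.59*t^2 + 10.14*t - 1.35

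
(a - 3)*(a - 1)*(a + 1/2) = a^3 - 7*a^2/2 + a + 3/2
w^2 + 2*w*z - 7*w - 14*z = (w - 7)*(w + 2*z)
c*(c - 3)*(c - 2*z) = c^3 - 2*c^2*z - 3*c^2 + 6*c*z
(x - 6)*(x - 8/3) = x^2 - 26*x/3 + 16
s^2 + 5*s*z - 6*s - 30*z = (s - 6)*(s + 5*z)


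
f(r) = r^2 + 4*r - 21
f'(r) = 2*r + 4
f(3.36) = 3.73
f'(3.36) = 10.72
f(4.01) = 11.12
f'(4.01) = 12.02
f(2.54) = -4.39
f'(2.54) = 9.08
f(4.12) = 12.45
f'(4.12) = 12.24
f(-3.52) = -22.69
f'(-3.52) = -3.04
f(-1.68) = -24.90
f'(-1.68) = 0.64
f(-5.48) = -12.89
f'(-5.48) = -6.96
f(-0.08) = -21.31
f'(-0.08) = 3.84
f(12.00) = 171.00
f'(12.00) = 28.00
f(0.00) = -21.00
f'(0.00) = 4.00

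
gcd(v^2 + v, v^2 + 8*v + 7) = v + 1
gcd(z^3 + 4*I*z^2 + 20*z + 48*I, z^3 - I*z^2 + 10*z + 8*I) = z^2 - 2*I*z + 8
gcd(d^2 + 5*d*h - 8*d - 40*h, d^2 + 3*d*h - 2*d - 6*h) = 1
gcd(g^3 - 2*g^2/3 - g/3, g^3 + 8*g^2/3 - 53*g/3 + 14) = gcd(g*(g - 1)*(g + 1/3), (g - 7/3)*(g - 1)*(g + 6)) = g - 1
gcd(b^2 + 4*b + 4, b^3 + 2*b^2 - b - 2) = b + 2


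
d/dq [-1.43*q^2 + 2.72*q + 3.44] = 2.72 - 2.86*q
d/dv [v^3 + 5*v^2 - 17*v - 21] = 3*v^2 + 10*v - 17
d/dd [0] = 0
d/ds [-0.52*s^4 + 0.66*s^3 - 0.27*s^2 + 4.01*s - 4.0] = -2.08*s^3 + 1.98*s^2 - 0.54*s + 4.01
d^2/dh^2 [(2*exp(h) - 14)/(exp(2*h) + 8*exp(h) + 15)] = 2*(exp(4*h) - 36*exp(3*h) - 258*exp(2*h) - 148*exp(h) + 1065)*exp(h)/(exp(6*h) + 24*exp(5*h) + 237*exp(4*h) + 1232*exp(3*h) + 3555*exp(2*h) + 5400*exp(h) + 3375)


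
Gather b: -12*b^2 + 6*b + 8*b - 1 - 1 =-12*b^2 + 14*b - 2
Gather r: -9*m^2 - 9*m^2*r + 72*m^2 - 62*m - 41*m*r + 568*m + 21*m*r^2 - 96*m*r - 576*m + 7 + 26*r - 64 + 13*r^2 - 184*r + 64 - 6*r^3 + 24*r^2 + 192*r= 63*m^2 - 70*m - 6*r^3 + r^2*(21*m + 37) + r*(-9*m^2 - 137*m + 34) + 7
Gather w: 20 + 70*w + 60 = 70*w + 80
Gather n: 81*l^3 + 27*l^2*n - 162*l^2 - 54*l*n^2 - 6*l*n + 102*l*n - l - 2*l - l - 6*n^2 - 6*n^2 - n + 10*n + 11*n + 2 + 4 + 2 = 81*l^3 - 162*l^2 - 4*l + n^2*(-54*l - 12) + n*(27*l^2 + 96*l + 20) + 8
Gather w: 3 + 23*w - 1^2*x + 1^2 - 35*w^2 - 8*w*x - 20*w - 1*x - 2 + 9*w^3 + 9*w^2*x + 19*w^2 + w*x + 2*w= 9*w^3 + w^2*(9*x - 16) + w*(5 - 7*x) - 2*x + 2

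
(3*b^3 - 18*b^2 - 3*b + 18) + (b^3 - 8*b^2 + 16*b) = 4*b^3 - 26*b^2 + 13*b + 18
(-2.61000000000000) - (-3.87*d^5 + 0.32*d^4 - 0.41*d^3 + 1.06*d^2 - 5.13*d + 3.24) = 3.87*d^5 - 0.32*d^4 + 0.41*d^3 - 1.06*d^2 + 5.13*d - 5.85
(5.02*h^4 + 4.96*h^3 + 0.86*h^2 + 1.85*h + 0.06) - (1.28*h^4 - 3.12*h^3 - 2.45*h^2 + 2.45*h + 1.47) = 3.74*h^4 + 8.08*h^3 + 3.31*h^2 - 0.6*h - 1.41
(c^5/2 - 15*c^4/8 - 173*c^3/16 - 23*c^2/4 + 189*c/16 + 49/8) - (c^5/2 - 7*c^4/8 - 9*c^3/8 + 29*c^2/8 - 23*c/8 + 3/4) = -c^4 - 155*c^3/16 - 75*c^2/8 + 235*c/16 + 43/8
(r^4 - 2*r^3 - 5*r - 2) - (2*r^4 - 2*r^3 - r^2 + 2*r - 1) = -r^4 + r^2 - 7*r - 1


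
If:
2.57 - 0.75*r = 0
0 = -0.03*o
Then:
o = 0.00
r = 3.43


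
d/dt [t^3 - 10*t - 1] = 3*t^2 - 10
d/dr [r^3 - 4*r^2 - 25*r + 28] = 3*r^2 - 8*r - 25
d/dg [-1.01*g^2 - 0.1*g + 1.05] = -2.02*g - 0.1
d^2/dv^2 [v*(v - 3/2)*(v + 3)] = 6*v + 3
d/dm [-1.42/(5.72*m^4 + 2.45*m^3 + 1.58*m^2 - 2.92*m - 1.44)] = (32.4896*m^3 + 10.437*m^2 + 4.4872*m - 4.1464)/(5.72*m^4 + 2.45*m^3 + 1.58*m^2 - 2.92*m - 1.44)^2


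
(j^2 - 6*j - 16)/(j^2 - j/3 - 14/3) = 3*(j - 8)/(3*j - 7)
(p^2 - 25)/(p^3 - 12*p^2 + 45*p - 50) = (p + 5)/(p^2 - 7*p + 10)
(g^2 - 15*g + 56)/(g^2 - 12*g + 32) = (g - 7)/(g - 4)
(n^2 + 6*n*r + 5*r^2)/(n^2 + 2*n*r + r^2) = (n + 5*r)/(n + r)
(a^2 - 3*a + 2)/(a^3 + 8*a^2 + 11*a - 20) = (a - 2)/(a^2 + 9*a + 20)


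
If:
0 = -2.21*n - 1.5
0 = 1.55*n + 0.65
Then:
No Solution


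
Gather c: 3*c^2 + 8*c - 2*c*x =3*c^2 + c*(8 - 2*x)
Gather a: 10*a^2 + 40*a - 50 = 10*a^2 + 40*a - 50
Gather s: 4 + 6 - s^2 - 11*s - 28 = -s^2 - 11*s - 18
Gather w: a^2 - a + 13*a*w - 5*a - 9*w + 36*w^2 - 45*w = a^2 - 6*a + 36*w^2 + w*(13*a - 54)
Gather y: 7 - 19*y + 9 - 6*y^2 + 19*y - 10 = 6 - 6*y^2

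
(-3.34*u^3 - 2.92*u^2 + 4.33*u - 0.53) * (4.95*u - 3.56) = -16.533*u^4 - 2.5636*u^3 + 31.8287*u^2 - 18.0383*u + 1.8868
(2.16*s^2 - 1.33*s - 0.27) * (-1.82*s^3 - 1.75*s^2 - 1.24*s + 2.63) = -3.9312*s^5 - 1.3594*s^4 + 0.1405*s^3 + 7.8025*s^2 - 3.1631*s - 0.7101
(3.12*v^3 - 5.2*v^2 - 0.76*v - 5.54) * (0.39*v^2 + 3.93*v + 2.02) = 1.2168*v^5 + 10.2336*v^4 - 14.43*v^3 - 15.6514*v^2 - 23.3074*v - 11.1908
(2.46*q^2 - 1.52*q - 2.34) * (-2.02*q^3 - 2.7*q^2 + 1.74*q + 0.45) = -4.9692*q^5 - 3.5716*q^4 + 13.1112*q^3 + 4.7802*q^2 - 4.7556*q - 1.053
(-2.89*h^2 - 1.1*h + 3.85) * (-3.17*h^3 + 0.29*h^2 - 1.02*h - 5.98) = 9.1613*h^5 + 2.6489*h^4 - 9.5757*h^3 + 19.5207*h^2 + 2.651*h - 23.023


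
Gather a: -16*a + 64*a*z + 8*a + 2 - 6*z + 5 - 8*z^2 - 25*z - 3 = a*(64*z - 8) - 8*z^2 - 31*z + 4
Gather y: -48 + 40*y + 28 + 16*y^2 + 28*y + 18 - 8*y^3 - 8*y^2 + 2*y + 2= -8*y^3 + 8*y^2 + 70*y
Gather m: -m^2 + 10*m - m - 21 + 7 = -m^2 + 9*m - 14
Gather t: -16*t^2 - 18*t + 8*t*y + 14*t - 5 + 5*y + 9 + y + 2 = -16*t^2 + t*(8*y - 4) + 6*y + 6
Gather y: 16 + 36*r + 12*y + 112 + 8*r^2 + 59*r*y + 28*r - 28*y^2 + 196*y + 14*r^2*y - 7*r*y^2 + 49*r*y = 8*r^2 + 64*r + y^2*(-7*r - 28) + y*(14*r^2 + 108*r + 208) + 128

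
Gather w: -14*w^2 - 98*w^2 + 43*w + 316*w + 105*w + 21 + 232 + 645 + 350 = -112*w^2 + 464*w + 1248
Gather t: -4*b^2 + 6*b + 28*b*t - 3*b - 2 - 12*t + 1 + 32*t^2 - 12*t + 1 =-4*b^2 + 3*b + 32*t^2 + t*(28*b - 24)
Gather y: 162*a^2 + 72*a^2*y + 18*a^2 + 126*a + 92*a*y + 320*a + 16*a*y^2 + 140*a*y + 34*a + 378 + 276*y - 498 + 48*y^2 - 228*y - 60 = 180*a^2 + 480*a + y^2*(16*a + 48) + y*(72*a^2 + 232*a + 48) - 180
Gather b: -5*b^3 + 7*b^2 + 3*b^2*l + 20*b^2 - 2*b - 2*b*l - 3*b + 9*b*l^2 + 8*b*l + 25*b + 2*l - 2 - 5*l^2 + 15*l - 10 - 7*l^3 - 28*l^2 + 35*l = -5*b^3 + b^2*(3*l + 27) + b*(9*l^2 + 6*l + 20) - 7*l^3 - 33*l^2 + 52*l - 12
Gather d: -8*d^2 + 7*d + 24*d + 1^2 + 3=-8*d^2 + 31*d + 4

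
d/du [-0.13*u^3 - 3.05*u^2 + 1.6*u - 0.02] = -0.39*u^2 - 6.1*u + 1.6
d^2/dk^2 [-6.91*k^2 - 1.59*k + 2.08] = -13.8200000000000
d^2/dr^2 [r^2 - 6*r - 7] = 2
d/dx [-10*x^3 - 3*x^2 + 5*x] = -30*x^2 - 6*x + 5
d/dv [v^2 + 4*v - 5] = 2*v + 4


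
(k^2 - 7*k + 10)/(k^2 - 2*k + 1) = (k^2 - 7*k + 10)/(k^2 - 2*k + 1)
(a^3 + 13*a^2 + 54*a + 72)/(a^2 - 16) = (a^2 + 9*a + 18)/(a - 4)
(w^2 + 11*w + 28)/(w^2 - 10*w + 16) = (w^2 + 11*w + 28)/(w^2 - 10*w + 16)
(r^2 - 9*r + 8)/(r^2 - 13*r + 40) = (r - 1)/(r - 5)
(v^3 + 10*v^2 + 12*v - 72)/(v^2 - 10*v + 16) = (v^2 + 12*v + 36)/(v - 8)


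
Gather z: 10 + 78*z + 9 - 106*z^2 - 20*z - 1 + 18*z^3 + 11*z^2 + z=18*z^3 - 95*z^2 + 59*z + 18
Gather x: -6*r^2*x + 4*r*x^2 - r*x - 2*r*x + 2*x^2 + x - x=x^2*(4*r + 2) + x*(-6*r^2 - 3*r)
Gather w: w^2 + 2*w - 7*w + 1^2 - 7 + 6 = w^2 - 5*w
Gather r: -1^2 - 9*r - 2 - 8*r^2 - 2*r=-8*r^2 - 11*r - 3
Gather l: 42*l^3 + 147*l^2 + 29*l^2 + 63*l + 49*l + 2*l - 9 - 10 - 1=42*l^3 + 176*l^2 + 114*l - 20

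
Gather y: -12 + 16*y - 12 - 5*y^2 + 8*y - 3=-5*y^2 + 24*y - 27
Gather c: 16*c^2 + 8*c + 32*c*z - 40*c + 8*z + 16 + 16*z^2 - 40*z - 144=16*c^2 + c*(32*z - 32) + 16*z^2 - 32*z - 128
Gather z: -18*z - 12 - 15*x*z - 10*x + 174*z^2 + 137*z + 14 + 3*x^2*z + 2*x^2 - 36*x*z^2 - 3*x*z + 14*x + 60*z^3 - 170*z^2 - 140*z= 2*x^2 + 4*x + 60*z^3 + z^2*(4 - 36*x) + z*(3*x^2 - 18*x - 21) + 2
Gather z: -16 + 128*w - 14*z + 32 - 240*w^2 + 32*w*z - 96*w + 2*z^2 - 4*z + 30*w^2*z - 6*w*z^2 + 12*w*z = -240*w^2 + 32*w + z^2*(2 - 6*w) + z*(30*w^2 + 44*w - 18) + 16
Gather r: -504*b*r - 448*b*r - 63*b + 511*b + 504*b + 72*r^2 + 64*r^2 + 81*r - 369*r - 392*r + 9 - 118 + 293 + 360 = 952*b + 136*r^2 + r*(-952*b - 680) + 544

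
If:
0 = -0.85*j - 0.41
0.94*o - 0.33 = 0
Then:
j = -0.48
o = 0.35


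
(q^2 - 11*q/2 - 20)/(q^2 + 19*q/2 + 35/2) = (q - 8)/(q + 7)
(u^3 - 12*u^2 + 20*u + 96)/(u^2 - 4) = (u^2 - 14*u + 48)/(u - 2)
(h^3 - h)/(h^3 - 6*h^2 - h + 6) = h/(h - 6)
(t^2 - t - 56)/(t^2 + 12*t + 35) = (t - 8)/(t + 5)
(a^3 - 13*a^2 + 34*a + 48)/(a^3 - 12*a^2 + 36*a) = (a^2 - 7*a - 8)/(a*(a - 6))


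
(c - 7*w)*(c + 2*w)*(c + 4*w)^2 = c^4 + 3*c^3*w - 38*c^2*w^2 - 192*c*w^3 - 224*w^4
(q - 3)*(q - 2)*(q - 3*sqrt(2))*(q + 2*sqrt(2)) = q^4 - 5*q^3 - sqrt(2)*q^3 - 6*q^2 + 5*sqrt(2)*q^2 - 6*sqrt(2)*q + 60*q - 72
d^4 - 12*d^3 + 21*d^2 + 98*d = d*(d - 7)^2*(d + 2)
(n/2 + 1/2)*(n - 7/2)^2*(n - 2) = n^4/2 - 4*n^3 + 69*n^2/8 + 7*n/8 - 49/4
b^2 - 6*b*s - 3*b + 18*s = (b - 3)*(b - 6*s)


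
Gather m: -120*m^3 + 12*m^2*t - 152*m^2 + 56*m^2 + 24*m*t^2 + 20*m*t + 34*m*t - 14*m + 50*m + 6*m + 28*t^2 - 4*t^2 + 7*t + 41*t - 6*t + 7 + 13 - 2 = -120*m^3 + m^2*(12*t - 96) + m*(24*t^2 + 54*t + 42) + 24*t^2 + 42*t + 18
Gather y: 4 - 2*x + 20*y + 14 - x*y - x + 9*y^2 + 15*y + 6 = -3*x + 9*y^2 + y*(35 - x) + 24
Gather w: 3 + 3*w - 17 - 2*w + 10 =w - 4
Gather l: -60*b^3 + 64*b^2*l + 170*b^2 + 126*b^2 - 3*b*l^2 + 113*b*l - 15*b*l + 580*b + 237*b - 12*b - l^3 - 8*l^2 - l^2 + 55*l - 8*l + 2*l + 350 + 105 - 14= -60*b^3 + 296*b^2 + 805*b - l^3 + l^2*(-3*b - 9) + l*(64*b^2 + 98*b + 49) + 441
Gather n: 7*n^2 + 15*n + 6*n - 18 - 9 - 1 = 7*n^2 + 21*n - 28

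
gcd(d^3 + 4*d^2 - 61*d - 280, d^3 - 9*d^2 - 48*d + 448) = d^2 - d - 56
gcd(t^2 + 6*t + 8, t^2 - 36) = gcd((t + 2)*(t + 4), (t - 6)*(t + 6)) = 1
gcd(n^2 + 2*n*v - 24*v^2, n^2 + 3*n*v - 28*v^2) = -n + 4*v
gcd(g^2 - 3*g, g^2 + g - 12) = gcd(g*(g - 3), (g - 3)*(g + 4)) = g - 3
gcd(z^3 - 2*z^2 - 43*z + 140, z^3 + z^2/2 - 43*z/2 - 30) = z - 5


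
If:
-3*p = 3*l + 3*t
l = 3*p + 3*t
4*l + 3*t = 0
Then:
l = 0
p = 0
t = 0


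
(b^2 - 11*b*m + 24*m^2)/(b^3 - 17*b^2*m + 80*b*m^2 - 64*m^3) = (b - 3*m)/(b^2 - 9*b*m + 8*m^2)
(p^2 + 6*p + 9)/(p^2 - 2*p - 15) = (p + 3)/(p - 5)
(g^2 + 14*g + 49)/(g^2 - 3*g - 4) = (g^2 + 14*g + 49)/(g^2 - 3*g - 4)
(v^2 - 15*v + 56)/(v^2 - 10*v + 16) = (v - 7)/(v - 2)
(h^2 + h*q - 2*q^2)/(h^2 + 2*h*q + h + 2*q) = (h - q)/(h + 1)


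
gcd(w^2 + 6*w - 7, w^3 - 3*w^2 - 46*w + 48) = w - 1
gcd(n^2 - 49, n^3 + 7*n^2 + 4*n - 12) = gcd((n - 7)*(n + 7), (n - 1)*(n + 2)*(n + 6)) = 1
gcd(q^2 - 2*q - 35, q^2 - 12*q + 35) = q - 7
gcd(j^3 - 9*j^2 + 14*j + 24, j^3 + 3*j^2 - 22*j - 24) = j^2 - 3*j - 4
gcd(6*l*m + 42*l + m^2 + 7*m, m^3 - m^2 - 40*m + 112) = m + 7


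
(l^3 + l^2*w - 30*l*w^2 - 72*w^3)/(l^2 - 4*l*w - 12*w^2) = (l^2 + 7*l*w + 12*w^2)/(l + 2*w)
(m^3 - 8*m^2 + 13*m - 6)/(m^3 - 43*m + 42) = (m - 1)/(m + 7)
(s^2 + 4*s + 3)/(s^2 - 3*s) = (s^2 + 4*s + 3)/(s*(s - 3))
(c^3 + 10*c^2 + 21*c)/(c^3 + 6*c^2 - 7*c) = (c + 3)/(c - 1)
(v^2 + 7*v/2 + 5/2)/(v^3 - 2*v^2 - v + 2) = (v + 5/2)/(v^2 - 3*v + 2)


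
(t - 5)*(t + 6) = t^2 + t - 30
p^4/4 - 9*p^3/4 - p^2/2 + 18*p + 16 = (p/2 + 1/2)*(p/2 + 1)*(p - 8)*(p - 4)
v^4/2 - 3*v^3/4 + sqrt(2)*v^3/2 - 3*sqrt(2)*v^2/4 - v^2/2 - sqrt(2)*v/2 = v*(v/2 + sqrt(2)/2)*(v - 2)*(v + 1/2)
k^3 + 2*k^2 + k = k*(k + 1)^2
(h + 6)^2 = h^2 + 12*h + 36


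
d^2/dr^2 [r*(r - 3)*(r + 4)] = 6*r + 2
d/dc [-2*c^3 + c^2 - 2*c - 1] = -6*c^2 + 2*c - 2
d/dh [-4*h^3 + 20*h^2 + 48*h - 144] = -12*h^2 + 40*h + 48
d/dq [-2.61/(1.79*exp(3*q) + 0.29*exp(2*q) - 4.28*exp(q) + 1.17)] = (14.0157*exp(2*q) + 1.5138*exp(q) - 11.1708)*exp(q)/(1.79*exp(3*q) + 0.29*exp(2*q) - 4.28*exp(q) + 1.17)^2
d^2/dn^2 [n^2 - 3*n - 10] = 2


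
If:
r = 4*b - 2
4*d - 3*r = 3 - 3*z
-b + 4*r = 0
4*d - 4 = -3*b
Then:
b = 8/15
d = 3/5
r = 2/15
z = 1/3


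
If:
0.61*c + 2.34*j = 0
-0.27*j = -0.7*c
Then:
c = 0.00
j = 0.00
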